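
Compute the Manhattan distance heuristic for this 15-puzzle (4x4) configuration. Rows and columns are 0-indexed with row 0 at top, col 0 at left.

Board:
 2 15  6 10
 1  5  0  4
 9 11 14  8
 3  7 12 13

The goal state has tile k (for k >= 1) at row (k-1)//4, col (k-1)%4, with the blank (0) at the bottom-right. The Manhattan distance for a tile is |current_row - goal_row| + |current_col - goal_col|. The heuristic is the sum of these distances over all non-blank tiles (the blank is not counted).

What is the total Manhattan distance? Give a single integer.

Answer: 31

Derivation:
Tile 2: at (0,0), goal (0,1), distance |0-0|+|0-1| = 1
Tile 15: at (0,1), goal (3,2), distance |0-3|+|1-2| = 4
Tile 6: at (0,2), goal (1,1), distance |0-1|+|2-1| = 2
Tile 10: at (0,3), goal (2,1), distance |0-2|+|3-1| = 4
Tile 1: at (1,0), goal (0,0), distance |1-0|+|0-0| = 1
Tile 5: at (1,1), goal (1,0), distance |1-1|+|1-0| = 1
Tile 4: at (1,3), goal (0,3), distance |1-0|+|3-3| = 1
Tile 9: at (2,0), goal (2,0), distance |2-2|+|0-0| = 0
Tile 11: at (2,1), goal (2,2), distance |2-2|+|1-2| = 1
Tile 14: at (2,2), goal (3,1), distance |2-3|+|2-1| = 2
Tile 8: at (2,3), goal (1,3), distance |2-1|+|3-3| = 1
Tile 3: at (3,0), goal (0,2), distance |3-0|+|0-2| = 5
Tile 7: at (3,1), goal (1,2), distance |3-1|+|1-2| = 3
Tile 12: at (3,2), goal (2,3), distance |3-2|+|2-3| = 2
Tile 13: at (3,3), goal (3,0), distance |3-3|+|3-0| = 3
Sum: 1 + 4 + 2 + 4 + 1 + 1 + 1 + 0 + 1 + 2 + 1 + 5 + 3 + 2 + 3 = 31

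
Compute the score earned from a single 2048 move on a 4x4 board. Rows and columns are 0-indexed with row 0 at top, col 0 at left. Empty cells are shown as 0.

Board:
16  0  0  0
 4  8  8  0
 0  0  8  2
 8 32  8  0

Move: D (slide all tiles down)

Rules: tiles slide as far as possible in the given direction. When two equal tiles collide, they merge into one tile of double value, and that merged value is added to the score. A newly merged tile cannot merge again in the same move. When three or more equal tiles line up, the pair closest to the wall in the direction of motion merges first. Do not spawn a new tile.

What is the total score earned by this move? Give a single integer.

Answer: 16

Derivation:
Slide down:
col 0: [16, 4, 0, 8] -> [0, 16, 4, 8]  score +0 (running 0)
col 1: [0, 8, 0, 32] -> [0, 0, 8, 32]  score +0 (running 0)
col 2: [0, 8, 8, 8] -> [0, 0, 8, 16]  score +16 (running 16)
col 3: [0, 0, 2, 0] -> [0, 0, 0, 2]  score +0 (running 16)
Board after move:
 0  0  0  0
16  0  0  0
 4  8  8  0
 8 32 16  2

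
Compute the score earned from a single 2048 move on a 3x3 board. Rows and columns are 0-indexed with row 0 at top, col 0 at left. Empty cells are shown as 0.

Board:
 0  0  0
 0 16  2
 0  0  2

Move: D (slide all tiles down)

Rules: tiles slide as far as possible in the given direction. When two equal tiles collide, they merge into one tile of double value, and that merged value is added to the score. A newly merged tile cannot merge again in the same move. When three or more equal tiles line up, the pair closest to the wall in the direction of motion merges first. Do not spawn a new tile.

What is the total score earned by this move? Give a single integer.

Answer: 4

Derivation:
Slide down:
col 0: [0, 0, 0] -> [0, 0, 0]  score +0 (running 0)
col 1: [0, 16, 0] -> [0, 0, 16]  score +0 (running 0)
col 2: [0, 2, 2] -> [0, 0, 4]  score +4 (running 4)
Board after move:
 0  0  0
 0  0  0
 0 16  4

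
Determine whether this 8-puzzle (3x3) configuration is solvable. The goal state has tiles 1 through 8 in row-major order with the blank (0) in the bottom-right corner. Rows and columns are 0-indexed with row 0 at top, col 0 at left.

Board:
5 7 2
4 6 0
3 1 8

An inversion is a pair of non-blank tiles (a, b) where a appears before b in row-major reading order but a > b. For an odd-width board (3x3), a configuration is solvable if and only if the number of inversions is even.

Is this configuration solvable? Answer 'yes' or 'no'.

Answer: no

Derivation:
Inversions (pairs i<j in row-major order where tile[i] > tile[j] > 0): 15
15 is odd, so the puzzle is not solvable.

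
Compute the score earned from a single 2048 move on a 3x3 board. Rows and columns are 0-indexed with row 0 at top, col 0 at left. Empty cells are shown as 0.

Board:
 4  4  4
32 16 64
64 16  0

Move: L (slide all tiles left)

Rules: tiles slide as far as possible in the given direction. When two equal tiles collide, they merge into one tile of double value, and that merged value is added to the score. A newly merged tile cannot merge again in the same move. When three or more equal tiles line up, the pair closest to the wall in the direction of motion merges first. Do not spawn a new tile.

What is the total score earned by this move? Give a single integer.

Answer: 8

Derivation:
Slide left:
row 0: [4, 4, 4] -> [8, 4, 0]  score +8 (running 8)
row 1: [32, 16, 64] -> [32, 16, 64]  score +0 (running 8)
row 2: [64, 16, 0] -> [64, 16, 0]  score +0 (running 8)
Board after move:
 8  4  0
32 16 64
64 16  0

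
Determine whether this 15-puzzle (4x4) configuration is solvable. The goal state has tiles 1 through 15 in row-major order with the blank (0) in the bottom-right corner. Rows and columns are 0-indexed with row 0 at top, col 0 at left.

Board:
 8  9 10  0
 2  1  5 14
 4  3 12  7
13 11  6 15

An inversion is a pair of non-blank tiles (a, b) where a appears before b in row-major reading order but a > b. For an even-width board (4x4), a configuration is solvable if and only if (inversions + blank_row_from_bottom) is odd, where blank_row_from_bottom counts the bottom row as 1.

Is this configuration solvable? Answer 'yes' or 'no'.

Answer: yes

Derivation:
Inversions: 39
Blank is in row 0 (0-indexed from top), which is row 4 counting from the bottom (bottom = 1).
39 + 4 = 43, which is odd, so the puzzle is solvable.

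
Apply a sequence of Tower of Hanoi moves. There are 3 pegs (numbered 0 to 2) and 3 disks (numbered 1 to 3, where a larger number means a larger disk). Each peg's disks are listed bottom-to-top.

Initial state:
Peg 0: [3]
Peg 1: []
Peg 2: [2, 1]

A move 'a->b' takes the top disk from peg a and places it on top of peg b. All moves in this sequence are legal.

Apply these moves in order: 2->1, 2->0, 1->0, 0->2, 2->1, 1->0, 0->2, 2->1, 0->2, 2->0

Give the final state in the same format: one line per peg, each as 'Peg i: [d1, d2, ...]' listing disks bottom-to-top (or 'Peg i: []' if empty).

Answer: Peg 0: [3, 2]
Peg 1: [1]
Peg 2: []

Derivation:
After move 1 (2->1):
Peg 0: [3]
Peg 1: [1]
Peg 2: [2]

After move 2 (2->0):
Peg 0: [3, 2]
Peg 1: [1]
Peg 2: []

After move 3 (1->0):
Peg 0: [3, 2, 1]
Peg 1: []
Peg 2: []

After move 4 (0->2):
Peg 0: [3, 2]
Peg 1: []
Peg 2: [1]

After move 5 (2->1):
Peg 0: [3, 2]
Peg 1: [1]
Peg 2: []

After move 6 (1->0):
Peg 0: [3, 2, 1]
Peg 1: []
Peg 2: []

After move 7 (0->2):
Peg 0: [3, 2]
Peg 1: []
Peg 2: [1]

After move 8 (2->1):
Peg 0: [3, 2]
Peg 1: [1]
Peg 2: []

After move 9 (0->2):
Peg 0: [3]
Peg 1: [1]
Peg 2: [2]

After move 10 (2->0):
Peg 0: [3, 2]
Peg 1: [1]
Peg 2: []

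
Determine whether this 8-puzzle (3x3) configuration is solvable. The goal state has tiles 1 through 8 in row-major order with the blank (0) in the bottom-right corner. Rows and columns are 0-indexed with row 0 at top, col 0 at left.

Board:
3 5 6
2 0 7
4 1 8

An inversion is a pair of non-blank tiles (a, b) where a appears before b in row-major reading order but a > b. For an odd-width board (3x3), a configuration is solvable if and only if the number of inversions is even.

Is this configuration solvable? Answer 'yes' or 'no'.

Inversions (pairs i<j in row-major order where tile[i] > tile[j] > 0): 12
12 is even, so the puzzle is solvable.

Answer: yes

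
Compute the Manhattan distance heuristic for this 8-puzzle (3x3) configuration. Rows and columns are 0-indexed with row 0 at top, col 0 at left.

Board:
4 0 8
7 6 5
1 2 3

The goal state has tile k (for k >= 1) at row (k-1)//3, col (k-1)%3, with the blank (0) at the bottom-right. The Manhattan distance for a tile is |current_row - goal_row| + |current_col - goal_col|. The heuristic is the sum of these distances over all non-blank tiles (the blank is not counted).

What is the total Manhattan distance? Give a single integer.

Tile 4: at (0,0), goal (1,0), distance |0-1|+|0-0| = 1
Tile 8: at (0,2), goal (2,1), distance |0-2|+|2-1| = 3
Tile 7: at (1,0), goal (2,0), distance |1-2|+|0-0| = 1
Tile 6: at (1,1), goal (1,2), distance |1-1|+|1-2| = 1
Tile 5: at (1,2), goal (1,1), distance |1-1|+|2-1| = 1
Tile 1: at (2,0), goal (0,0), distance |2-0|+|0-0| = 2
Tile 2: at (2,1), goal (0,1), distance |2-0|+|1-1| = 2
Tile 3: at (2,2), goal (0,2), distance |2-0|+|2-2| = 2
Sum: 1 + 3 + 1 + 1 + 1 + 2 + 2 + 2 = 13

Answer: 13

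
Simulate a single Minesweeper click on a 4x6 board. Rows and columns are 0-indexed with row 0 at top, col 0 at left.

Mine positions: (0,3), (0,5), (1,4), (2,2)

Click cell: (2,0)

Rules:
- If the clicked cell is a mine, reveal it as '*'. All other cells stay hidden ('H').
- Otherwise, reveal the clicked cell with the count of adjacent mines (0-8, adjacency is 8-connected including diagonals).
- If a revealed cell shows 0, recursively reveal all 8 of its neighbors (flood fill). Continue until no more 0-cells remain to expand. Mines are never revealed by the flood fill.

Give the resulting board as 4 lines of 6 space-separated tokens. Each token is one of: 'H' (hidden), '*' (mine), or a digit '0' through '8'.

0 0 1 H H H
0 1 2 H H H
0 1 H H H H
0 1 H H H H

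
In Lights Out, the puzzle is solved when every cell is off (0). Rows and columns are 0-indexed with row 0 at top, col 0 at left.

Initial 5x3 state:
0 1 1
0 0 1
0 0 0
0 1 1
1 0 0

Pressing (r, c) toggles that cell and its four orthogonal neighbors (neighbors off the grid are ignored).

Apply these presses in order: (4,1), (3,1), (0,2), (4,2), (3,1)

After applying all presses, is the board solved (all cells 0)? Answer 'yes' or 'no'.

Answer: yes

Derivation:
After press 1 at (4,1):
0 1 1
0 0 1
0 0 0
0 0 1
0 1 1

After press 2 at (3,1):
0 1 1
0 0 1
0 1 0
1 1 0
0 0 1

After press 3 at (0,2):
0 0 0
0 0 0
0 1 0
1 1 0
0 0 1

After press 4 at (4,2):
0 0 0
0 0 0
0 1 0
1 1 1
0 1 0

After press 5 at (3,1):
0 0 0
0 0 0
0 0 0
0 0 0
0 0 0

Lights still on: 0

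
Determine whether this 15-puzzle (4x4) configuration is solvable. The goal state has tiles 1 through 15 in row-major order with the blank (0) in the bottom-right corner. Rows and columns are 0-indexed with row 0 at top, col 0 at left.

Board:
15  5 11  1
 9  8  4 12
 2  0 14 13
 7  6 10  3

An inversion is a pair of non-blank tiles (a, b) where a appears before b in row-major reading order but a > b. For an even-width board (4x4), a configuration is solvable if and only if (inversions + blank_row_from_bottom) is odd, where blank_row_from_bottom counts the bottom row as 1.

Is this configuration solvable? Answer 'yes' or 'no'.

Answer: no

Derivation:
Inversions: 58
Blank is in row 2 (0-indexed from top), which is row 2 counting from the bottom (bottom = 1).
58 + 2 = 60, which is even, so the puzzle is not solvable.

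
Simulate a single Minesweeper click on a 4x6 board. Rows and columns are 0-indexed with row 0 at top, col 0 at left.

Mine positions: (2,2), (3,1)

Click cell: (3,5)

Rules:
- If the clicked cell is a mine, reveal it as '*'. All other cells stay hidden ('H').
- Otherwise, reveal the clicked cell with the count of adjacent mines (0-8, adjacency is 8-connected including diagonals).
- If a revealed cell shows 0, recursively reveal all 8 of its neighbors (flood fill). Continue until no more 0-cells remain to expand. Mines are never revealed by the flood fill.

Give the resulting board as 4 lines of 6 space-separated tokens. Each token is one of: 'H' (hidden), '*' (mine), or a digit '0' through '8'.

0 0 0 0 0 0
0 1 1 1 0 0
1 2 H 1 0 0
H H H 1 0 0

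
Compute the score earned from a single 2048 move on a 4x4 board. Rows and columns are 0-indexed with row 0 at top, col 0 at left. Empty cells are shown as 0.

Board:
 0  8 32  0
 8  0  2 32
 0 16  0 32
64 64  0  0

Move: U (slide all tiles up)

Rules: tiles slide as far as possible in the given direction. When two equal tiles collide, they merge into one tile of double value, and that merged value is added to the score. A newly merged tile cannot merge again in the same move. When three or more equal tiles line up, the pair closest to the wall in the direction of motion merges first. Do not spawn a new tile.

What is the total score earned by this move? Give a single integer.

Slide up:
col 0: [0, 8, 0, 64] -> [8, 64, 0, 0]  score +0 (running 0)
col 1: [8, 0, 16, 64] -> [8, 16, 64, 0]  score +0 (running 0)
col 2: [32, 2, 0, 0] -> [32, 2, 0, 0]  score +0 (running 0)
col 3: [0, 32, 32, 0] -> [64, 0, 0, 0]  score +64 (running 64)
Board after move:
 8  8 32 64
64 16  2  0
 0 64  0  0
 0  0  0  0

Answer: 64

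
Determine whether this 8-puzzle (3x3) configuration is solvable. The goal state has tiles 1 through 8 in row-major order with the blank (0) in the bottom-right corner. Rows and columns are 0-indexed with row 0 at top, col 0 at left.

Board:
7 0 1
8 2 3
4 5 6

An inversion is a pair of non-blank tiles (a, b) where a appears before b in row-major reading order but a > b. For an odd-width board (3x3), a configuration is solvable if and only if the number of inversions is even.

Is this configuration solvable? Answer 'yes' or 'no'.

Inversions (pairs i<j in row-major order where tile[i] > tile[j] > 0): 11
11 is odd, so the puzzle is not solvable.

Answer: no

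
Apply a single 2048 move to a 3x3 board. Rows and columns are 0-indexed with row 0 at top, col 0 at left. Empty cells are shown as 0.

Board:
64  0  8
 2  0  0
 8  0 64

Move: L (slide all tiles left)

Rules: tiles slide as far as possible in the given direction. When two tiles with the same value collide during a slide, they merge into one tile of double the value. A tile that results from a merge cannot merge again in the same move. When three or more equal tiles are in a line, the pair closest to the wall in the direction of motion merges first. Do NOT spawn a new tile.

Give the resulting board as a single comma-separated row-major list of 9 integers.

Answer: 64, 8, 0, 2, 0, 0, 8, 64, 0

Derivation:
Slide left:
row 0: [64, 0, 8] -> [64, 8, 0]
row 1: [2, 0, 0] -> [2, 0, 0]
row 2: [8, 0, 64] -> [8, 64, 0]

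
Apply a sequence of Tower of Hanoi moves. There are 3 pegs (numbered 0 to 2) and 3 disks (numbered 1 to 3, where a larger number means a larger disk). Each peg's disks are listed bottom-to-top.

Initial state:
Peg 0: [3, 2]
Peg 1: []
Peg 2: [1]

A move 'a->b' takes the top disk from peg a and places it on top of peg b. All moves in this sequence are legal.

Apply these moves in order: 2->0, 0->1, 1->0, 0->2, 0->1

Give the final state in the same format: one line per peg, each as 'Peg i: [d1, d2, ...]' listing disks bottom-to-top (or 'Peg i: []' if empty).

Answer: Peg 0: [3]
Peg 1: [2]
Peg 2: [1]

Derivation:
After move 1 (2->0):
Peg 0: [3, 2, 1]
Peg 1: []
Peg 2: []

After move 2 (0->1):
Peg 0: [3, 2]
Peg 1: [1]
Peg 2: []

After move 3 (1->0):
Peg 0: [3, 2, 1]
Peg 1: []
Peg 2: []

After move 4 (0->2):
Peg 0: [3, 2]
Peg 1: []
Peg 2: [1]

After move 5 (0->1):
Peg 0: [3]
Peg 1: [2]
Peg 2: [1]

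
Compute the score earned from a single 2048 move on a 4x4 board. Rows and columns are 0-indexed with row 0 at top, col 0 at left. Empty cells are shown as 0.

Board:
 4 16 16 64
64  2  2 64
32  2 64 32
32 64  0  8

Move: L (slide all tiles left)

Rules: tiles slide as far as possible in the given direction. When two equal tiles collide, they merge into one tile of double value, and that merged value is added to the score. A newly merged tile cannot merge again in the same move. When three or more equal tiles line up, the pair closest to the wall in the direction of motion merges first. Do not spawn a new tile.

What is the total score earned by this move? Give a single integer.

Answer: 36

Derivation:
Slide left:
row 0: [4, 16, 16, 64] -> [4, 32, 64, 0]  score +32 (running 32)
row 1: [64, 2, 2, 64] -> [64, 4, 64, 0]  score +4 (running 36)
row 2: [32, 2, 64, 32] -> [32, 2, 64, 32]  score +0 (running 36)
row 3: [32, 64, 0, 8] -> [32, 64, 8, 0]  score +0 (running 36)
Board after move:
 4 32 64  0
64  4 64  0
32  2 64 32
32 64  8  0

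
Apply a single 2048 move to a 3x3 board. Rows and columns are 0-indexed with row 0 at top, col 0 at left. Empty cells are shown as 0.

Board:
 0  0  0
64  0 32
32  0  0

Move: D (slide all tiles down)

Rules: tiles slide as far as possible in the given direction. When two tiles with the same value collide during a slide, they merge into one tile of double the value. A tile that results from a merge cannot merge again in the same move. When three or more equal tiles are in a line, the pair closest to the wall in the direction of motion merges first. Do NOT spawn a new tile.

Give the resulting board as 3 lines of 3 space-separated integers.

Slide down:
col 0: [0, 64, 32] -> [0, 64, 32]
col 1: [0, 0, 0] -> [0, 0, 0]
col 2: [0, 32, 0] -> [0, 0, 32]

Answer:  0  0  0
64  0  0
32  0 32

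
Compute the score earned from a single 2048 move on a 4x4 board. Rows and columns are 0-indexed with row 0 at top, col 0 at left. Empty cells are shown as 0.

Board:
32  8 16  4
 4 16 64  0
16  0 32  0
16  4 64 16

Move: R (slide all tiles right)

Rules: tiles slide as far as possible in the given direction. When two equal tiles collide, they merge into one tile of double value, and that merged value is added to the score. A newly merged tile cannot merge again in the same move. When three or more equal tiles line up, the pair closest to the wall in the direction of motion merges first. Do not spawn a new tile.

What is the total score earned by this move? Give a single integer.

Answer: 0

Derivation:
Slide right:
row 0: [32, 8, 16, 4] -> [32, 8, 16, 4]  score +0 (running 0)
row 1: [4, 16, 64, 0] -> [0, 4, 16, 64]  score +0 (running 0)
row 2: [16, 0, 32, 0] -> [0, 0, 16, 32]  score +0 (running 0)
row 3: [16, 4, 64, 16] -> [16, 4, 64, 16]  score +0 (running 0)
Board after move:
32  8 16  4
 0  4 16 64
 0  0 16 32
16  4 64 16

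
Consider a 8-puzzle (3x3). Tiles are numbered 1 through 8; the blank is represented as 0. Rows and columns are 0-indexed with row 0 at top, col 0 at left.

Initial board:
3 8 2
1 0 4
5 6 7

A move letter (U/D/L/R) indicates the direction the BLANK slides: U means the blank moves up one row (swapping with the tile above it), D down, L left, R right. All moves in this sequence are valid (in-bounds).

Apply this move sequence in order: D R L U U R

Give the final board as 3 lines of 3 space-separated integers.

Answer: 3 2 0
1 8 4
5 6 7

Derivation:
After move 1 (D):
3 8 2
1 6 4
5 0 7

After move 2 (R):
3 8 2
1 6 4
5 7 0

After move 3 (L):
3 8 2
1 6 4
5 0 7

After move 4 (U):
3 8 2
1 0 4
5 6 7

After move 5 (U):
3 0 2
1 8 4
5 6 7

After move 6 (R):
3 2 0
1 8 4
5 6 7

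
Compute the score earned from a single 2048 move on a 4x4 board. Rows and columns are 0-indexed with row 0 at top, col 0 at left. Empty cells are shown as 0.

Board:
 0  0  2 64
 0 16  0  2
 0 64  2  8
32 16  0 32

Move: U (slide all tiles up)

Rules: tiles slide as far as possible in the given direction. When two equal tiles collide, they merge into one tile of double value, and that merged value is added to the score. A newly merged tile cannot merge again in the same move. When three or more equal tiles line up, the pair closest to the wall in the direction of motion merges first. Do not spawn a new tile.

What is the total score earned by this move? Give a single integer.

Answer: 4

Derivation:
Slide up:
col 0: [0, 0, 0, 32] -> [32, 0, 0, 0]  score +0 (running 0)
col 1: [0, 16, 64, 16] -> [16, 64, 16, 0]  score +0 (running 0)
col 2: [2, 0, 2, 0] -> [4, 0, 0, 0]  score +4 (running 4)
col 3: [64, 2, 8, 32] -> [64, 2, 8, 32]  score +0 (running 4)
Board after move:
32 16  4 64
 0 64  0  2
 0 16  0  8
 0  0  0 32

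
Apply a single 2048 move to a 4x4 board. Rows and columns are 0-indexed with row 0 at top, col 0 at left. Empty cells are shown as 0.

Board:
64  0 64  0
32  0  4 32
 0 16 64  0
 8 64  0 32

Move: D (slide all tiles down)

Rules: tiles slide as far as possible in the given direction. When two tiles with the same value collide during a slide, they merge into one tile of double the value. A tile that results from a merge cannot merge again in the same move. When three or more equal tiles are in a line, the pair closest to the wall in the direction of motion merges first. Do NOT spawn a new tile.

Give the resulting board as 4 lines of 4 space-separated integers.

Slide down:
col 0: [64, 32, 0, 8] -> [0, 64, 32, 8]
col 1: [0, 0, 16, 64] -> [0, 0, 16, 64]
col 2: [64, 4, 64, 0] -> [0, 64, 4, 64]
col 3: [0, 32, 0, 32] -> [0, 0, 0, 64]

Answer:  0  0  0  0
64  0 64  0
32 16  4  0
 8 64 64 64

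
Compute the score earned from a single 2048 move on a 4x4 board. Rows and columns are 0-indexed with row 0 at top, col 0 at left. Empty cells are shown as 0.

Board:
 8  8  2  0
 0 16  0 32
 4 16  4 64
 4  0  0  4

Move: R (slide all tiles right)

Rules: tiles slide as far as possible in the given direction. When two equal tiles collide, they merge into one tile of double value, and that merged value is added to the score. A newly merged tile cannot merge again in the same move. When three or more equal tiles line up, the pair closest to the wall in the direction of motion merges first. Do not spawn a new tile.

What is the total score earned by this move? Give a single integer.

Answer: 24

Derivation:
Slide right:
row 0: [8, 8, 2, 0] -> [0, 0, 16, 2]  score +16 (running 16)
row 1: [0, 16, 0, 32] -> [0, 0, 16, 32]  score +0 (running 16)
row 2: [4, 16, 4, 64] -> [4, 16, 4, 64]  score +0 (running 16)
row 3: [4, 0, 0, 4] -> [0, 0, 0, 8]  score +8 (running 24)
Board after move:
 0  0 16  2
 0  0 16 32
 4 16  4 64
 0  0  0  8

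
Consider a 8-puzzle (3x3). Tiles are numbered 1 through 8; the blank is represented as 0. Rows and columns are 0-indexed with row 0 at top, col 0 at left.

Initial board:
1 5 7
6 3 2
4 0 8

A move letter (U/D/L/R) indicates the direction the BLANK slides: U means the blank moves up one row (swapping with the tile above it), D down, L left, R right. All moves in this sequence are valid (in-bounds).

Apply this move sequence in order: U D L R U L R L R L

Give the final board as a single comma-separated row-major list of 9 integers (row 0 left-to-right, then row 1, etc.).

Answer: 1, 5, 7, 0, 6, 2, 4, 3, 8

Derivation:
After move 1 (U):
1 5 7
6 0 2
4 3 8

After move 2 (D):
1 5 7
6 3 2
4 0 8

After move 3 (L):
1 5 7
6 3 2
0 4 8

After move 4 (R):
1 5 7
6 3 2
4 0 8

After move 5 (U):
1 5 7
6 0 2
4 3 8

After move 6 (L):
1 5 7
0 6 2
4 3 8

After move 7 (R):
1 5 7
6 0 2
4 3 8

After move 8 (L):
1 5 7
0 6 2
4 3 8

After move 9 (R):
1 5 7
6 0 2
4 3 8

After move 10 (L):
1 5 7
0 6 2
4 3 8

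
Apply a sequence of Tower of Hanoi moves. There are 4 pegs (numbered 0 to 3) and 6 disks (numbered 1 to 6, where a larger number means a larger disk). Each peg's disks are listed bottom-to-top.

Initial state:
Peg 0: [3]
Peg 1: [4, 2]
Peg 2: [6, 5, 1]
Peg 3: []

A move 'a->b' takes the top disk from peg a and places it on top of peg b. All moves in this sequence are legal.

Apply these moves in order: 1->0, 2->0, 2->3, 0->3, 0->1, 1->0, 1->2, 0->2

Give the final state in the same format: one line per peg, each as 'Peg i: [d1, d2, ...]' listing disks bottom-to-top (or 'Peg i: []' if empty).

Answer: Peg 0: [3]
Peg 1: []
Peg 2: [6, 4, 2]
Peg 3: [5, 1]

Derivation:
After move 1 (1->0):
Peg 0: [3, 2]
Peg 1: [4]
Peg 2: [6, 5, 1]
Peg 3: []

After move 2 (2->0):
Peg 0: [3, 2, 1]
Peg 1: [4]
Peg 2: [6, 5]
Peg 3: []

After move 3 (2->3):
Peg 0: [3, 2, 1]
Peg 1: [4]
Peg 2: [6]
Peg 3: [5]

After move 4 (0->3):
Peg 0: [3, 2]
Peg 1: [4]
Peg 2: [6]
Peg 3: [5, 1]

After move 5 (0->1):
Peg 0: [3]
Peg 1: [4, 2]
Peg 2: [6]
Peg 3: [5, 1]

After move 6 (1->0):
Peg 0: [3, 2]
Peg 1: [4]
Peg 2: [6]
Peg 3: [5, 1]

After move 7 (1->2):
Peg 0: [3, 2]
Peg 1: []
Peg 2: [6, 4]
Peg 3: [5, 1]

After move 8 (0->2):
Peg 0: [3]
Peg 1: []
Peg 2: [6, 4, 2]
Peg 3: [5, 1]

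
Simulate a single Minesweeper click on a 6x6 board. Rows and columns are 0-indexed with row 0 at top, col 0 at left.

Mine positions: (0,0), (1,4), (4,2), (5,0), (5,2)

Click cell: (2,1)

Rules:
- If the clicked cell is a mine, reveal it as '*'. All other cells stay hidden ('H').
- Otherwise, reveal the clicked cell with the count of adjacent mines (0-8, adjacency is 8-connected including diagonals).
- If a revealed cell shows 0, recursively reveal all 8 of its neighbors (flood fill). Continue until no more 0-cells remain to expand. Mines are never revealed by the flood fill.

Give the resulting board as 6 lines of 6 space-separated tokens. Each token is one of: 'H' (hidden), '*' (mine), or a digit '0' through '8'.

H 1 0 1 H H
1 1 0 1 H H
0 0 0 1 H H
0 1 1 1 H H
1 3 H H H H
H H H H H H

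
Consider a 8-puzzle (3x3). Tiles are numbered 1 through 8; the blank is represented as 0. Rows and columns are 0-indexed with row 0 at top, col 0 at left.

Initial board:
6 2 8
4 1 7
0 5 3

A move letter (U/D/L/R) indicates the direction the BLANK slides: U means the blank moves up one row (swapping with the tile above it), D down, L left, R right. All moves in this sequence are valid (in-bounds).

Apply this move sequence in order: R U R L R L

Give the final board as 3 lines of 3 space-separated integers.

After move 1 (R):
6 2 8
4 1 7
5 0 3

After move 2 (U):
6 2 8
4 0 7
5 1 3

After move 3 (R):
6 2 8
4 7 0
5 1 3

After move 4 (L):
6 2 8
4 0 7
5 1 3

After move 5 (R):
6 2 8
4 7 0
5 1 3

After move 6 (L):
6 2 8
4 0 7
5 1 3

Answer: 6 2 8
4 0 7
5 1 3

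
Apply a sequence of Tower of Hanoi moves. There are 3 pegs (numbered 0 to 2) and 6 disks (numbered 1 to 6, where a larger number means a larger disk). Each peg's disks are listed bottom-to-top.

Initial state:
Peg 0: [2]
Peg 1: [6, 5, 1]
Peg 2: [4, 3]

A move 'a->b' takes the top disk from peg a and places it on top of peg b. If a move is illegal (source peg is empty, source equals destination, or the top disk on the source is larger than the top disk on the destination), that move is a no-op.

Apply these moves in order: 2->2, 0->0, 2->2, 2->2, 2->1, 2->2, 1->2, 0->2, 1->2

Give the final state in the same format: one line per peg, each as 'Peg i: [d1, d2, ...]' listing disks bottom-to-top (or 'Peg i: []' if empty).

After move 1 (2->2):
Peg 0: [2]
Peg 1: [6, 5, 1]
Peg 2: [4, 3]

After move 2 (0->0):
Peg 0: [2]
Peg 1: [6, 5, 1]
Peg 2: [4, 3]

After move 3 (2->2):
Peg 0: [2]
Peg 1: [6, 5, 1]
Peg 2: [4, 3]

After move 4 (2->2):
Peg 0: [2]
Peg 1: [6, 5, 1]
Peg 2: [4, 3]

After move 5 (2->1):
Peg 0: [2]
Peg 1: [6, 5, 1]
Peg 2: [4, 3]

After move 6 (2->2):
Peg 0: [2]
Peg 1: [6, 5, 1]
Peg 2: [4, 3]

After move 7 (1->2):
Peg 0: [2]
Peg 1: [6, 5]
Peg 2: [4, 3, 1]

After move 8 (0->2):
Peg 0: [2]
Peg 1: [6, 5]
Peg 2: [4, 3, 1]

After move 9 (1->2):
Peg 0: [2]
Peg 1: [6, 5]
Peg 2: [4, 3, 1]

Answer: Peg 0: [2]
Peg 1: [6, 5]
Peg 2: [4, 3, 1]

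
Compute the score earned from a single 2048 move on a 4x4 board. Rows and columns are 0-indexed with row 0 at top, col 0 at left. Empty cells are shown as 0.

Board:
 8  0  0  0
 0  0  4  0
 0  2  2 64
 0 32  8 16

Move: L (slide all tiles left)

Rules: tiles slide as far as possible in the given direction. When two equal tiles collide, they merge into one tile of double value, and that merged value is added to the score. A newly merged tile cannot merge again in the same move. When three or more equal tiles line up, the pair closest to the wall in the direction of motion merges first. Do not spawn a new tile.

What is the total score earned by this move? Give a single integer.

Slide left:
row 0: [8, 0, 0, 0] -> [8, 0, 0, 0]  score +0 (running 0)
row 1: [0, 0, 4, 0] -> [4, 0, 0, 0]  score +0 (running 0)
row 2: [0, 2, 2, 64] -> [4, 64, 0, 0]  score +4 (running 4)
row 3: [0, 32, 8, 16] -> [32, 8, 16, 0]  score +0 (running 4)
Board after move:
 8  0  0  0
 4  0  0  0
 4 64  0  0
32  8 16  0

Answer: 4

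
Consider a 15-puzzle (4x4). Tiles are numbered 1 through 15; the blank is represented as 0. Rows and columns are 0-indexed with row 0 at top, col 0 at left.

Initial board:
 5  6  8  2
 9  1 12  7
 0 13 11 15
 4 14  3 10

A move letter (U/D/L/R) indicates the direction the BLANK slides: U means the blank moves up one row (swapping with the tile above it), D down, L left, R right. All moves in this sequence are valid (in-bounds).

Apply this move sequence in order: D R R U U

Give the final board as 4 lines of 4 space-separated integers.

After move 1 (D):
 5  6  8  2
 9  1 12  7
 4 13 11 15
 0 14  3 10

After move 2 (R):
 5  6  8  2
 9  1 12  7
 4 13 11 15
14  0  3 10

After move 3 (R):
 5  6  8  2
 9  1 12  7
 4 13 11 15
14  3  0 10

After move 4 (U):
 5  6  8  2
 9  1 12  7
 4 13  0 15
14  3 11 10

After move 5 (U):
 5  6  8  2
 9  1  0  7
 4 13 12 15
14  3 11 10

Answer:  5  6  8  2
 9  1  0  7
 4 13 12 15
14  3 11 10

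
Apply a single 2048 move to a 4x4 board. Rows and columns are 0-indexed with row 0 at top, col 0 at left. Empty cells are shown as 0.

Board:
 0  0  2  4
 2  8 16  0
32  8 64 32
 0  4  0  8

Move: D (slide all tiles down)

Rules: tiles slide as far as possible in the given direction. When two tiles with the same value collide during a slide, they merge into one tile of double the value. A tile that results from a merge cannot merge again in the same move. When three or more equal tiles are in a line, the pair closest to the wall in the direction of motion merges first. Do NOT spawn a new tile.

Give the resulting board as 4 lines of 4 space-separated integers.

Answer:  0  0  0  0
 0  0  2  4
 2 16 16 32
32  4 64  8

Derivation:
Slide down:
col 0: [0, 2, 32, 0] -> [0, 0, 2, 32]
col 1: [0, 8, 8, 4] -> [0, 0, 16, 4]
col 2: [2, 16, 64, 0] -> [0, 2, 16, 64]
col 3: [4, 0, 32, 8] -> [0, 4, 32, 8]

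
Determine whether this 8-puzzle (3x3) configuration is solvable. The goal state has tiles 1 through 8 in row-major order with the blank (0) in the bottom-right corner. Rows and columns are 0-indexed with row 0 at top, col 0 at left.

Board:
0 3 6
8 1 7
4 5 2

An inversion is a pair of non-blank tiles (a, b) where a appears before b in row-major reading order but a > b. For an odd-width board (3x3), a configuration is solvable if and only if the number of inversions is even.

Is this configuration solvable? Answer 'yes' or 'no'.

Inversions (pairs i<j in row-major order where tile[i] > tile[j] > 0): 16
16 is even, so the puzzle is solvable.

Answer: yes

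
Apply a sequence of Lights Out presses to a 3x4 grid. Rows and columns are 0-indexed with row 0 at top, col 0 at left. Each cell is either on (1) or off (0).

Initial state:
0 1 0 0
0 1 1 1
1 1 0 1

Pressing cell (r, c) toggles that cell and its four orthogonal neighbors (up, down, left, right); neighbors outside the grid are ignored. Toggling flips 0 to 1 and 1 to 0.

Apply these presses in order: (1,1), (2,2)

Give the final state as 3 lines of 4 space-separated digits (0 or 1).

Answer: 0 0 0 0
1 0 1 1
1 1 1 0

Derivation:
After press 1 at (1,1):
0 0 0 0
1 0 0 1
1 0 0 1

After press 2 at (2,2):
0 0 0 0
1 0 1 1
1 1 1 0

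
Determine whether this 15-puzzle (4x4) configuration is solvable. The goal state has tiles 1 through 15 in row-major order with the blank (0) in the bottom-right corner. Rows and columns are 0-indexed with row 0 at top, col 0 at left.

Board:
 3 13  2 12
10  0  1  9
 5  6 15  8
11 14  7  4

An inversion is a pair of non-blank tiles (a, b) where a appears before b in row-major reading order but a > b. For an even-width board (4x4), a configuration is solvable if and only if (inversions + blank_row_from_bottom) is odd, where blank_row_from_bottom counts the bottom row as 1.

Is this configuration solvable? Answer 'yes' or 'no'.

Answer: no

Derivation:
Inversions: 49
Blank is in row 1 (0-indexed from top), which is row 3 counting from the bottom (bottom = 1).
49 + 3 = 52, which is even, so the puzzle is not solvable.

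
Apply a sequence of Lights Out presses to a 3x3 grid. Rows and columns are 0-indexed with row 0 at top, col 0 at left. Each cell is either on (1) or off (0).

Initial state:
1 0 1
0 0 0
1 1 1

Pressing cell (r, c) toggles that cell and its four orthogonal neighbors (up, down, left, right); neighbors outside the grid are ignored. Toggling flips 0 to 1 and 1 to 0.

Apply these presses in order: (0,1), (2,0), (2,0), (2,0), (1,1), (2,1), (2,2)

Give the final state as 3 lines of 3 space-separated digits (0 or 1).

After press 1 at (0,1):
0 1 0
0 1 0
1 1 1

After press 2 at (2,0):
0 1 0
1 1 0
0 0 1

After press 3 at (2,0):
0 1 0
0 1 0
1 1 1

After press 4 at (2,0):
0 1 0
1 1 0
0 0 1

After press 5 at (1,1):
0 0 0
0 0 1
0 1 1

After press 6 at (2,1):
0 0 0
0 1 1
1 0 0

After press 7 at (2,2):
0 0 0
0 1 0
1 1 1

Answer: 0 0 0
0 1 0
1 1 1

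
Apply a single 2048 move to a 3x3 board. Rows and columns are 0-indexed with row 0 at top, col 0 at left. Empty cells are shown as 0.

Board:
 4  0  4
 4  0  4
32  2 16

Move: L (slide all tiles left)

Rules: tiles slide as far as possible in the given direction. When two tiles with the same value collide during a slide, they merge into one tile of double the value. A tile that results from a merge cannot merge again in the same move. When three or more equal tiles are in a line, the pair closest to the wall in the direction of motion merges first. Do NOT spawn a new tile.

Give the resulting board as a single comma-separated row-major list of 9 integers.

Answer: 8, 0, 0, 8, 0, 0, 32, 2, 16

Derivation:
Slide left:
row 0: [4, 0, 4] -> [8, 0, 0]
row 1: [4, 0, 4] -> [8, 0, 0]
row 2: [32, 2, 16] -> [32, 2, 16]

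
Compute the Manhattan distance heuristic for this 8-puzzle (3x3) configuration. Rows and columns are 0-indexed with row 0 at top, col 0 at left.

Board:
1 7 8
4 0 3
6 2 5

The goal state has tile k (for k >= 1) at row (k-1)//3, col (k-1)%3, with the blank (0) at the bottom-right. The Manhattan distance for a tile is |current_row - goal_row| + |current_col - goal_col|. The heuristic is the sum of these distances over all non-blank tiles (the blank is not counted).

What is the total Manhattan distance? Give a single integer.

Answer: 14

Derivation:
Tile 1: (0,0)->(0,0) = 0
Tile 7: (0,1)->(2,0) = 3
Tile 8: (0,2)->(2,1) = 3
Tile 4: (1,0)->(1,0) = 0
Tile 3: (1,2)->(0,2) = 1
Tile 6: (2,0)->(1,2) = 3
Tile 2: (2,1)->(0,1) = 2
Tile 5: (2,2)->(1,1) = 2
Sum: 0 + 3 + 3 + 0 + 1 + 3 + 2 + 2 = 14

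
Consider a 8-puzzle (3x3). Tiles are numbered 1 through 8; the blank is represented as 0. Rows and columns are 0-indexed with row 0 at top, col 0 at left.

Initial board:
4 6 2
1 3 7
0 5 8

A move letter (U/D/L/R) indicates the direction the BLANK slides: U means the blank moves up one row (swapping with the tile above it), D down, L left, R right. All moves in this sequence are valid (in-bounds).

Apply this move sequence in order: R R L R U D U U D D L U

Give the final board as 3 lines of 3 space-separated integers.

After move 1 (R):
4 6 2
1 3 7
5 0 8

After move 2 (R):
4 6 2
1 3 7
5 8 0

After move 3 (L):
4 6 2
1 3 7
5 0 8

After move 4 (R):
4 6 2
1 3 7
5 8 0

After move 5 (U):
4 6 2
1 3 0
5 8 7

After move 6 (D):
4 6 2
1 3 7
5 8 0

After move 7 (U):
4 6 2
1 3 0
5 8 7

After move 8 (U):
4 6 0
1 3 2
5 8 7

After move 9 (D):
4 6 2
1 3 0
5 8 7

After move 10 (D):
4 6 2
1 3 7
5 8 0

After move 11 (L):
4 6 2
1 3 7
5 0 8

After move 12 (U):
4 6 2
1 0 7
5 3 8

Answer: 4 6 2
1 0 7
5 3 8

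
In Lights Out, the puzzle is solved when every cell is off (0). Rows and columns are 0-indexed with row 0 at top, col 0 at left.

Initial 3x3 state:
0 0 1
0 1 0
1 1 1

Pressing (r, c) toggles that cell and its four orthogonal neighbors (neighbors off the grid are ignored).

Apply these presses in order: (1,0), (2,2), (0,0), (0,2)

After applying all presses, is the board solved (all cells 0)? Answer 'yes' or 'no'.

After press 1 at (1,0):
1 0 1
1 0 0
0 1 1

After press 2 at (2,2):
1 0 1
1 0 1
0 0 0

After press 3 at (0,0):
0 1 1
0 0 1
0 0 0

After press 4 at (0,2):
0 0 0
0 0 0
0 0 0

Lights still on: 0

Answer: yes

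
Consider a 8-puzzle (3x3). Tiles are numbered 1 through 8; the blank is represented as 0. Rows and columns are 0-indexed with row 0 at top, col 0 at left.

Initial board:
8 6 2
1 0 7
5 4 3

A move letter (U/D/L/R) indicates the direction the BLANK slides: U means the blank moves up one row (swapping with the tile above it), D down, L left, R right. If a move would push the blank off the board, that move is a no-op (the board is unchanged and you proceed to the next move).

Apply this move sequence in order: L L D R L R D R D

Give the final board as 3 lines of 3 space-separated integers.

Answer: 8 6 2
5 1 7
4 3 0

Derivation:
After move 1 (L):
8 6 2
0 1 7
5 4 3

After move 2 (L):
8 6 2
0 1 7
5 4 3

After move 3 (D):
8 6 2
5 1 7
0 4 3

After move 4 (R):
8 6 2
5 1 7
4 0 3

After move 5 (L):
8 6 2
5 1 7
0 4 3

After move 6 (R):
8 6 2
5 1 7
4 0 3

After move 7 (D):
8 6 2
5 1 7
4 0 3

After move 8 (R):
8 6 2
5 1 7
4 3 0

After move 9 (D):
8 6 2
5 1 7
4 3 0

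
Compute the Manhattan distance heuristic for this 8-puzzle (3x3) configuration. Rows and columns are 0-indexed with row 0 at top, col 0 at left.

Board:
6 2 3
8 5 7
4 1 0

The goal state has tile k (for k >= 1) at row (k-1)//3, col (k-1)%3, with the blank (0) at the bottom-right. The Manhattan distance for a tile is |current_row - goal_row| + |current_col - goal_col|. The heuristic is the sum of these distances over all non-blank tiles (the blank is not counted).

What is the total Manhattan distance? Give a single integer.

Answer: 12

Derivation:
Tile 6: at (0,0), goal (1,2), distance |0-1|+|0-2| = 3
Tile 2: at (0,1), goal (0,1), distance |0-0|+|1-1| = 0
Tile 3: at (0,2), goal (0,2), distance |0-0|+|2-2| = 0
Tile 8: at (1,0), goal (2,1), distance |1-2|+|0-1| = 2
Tile 5: at (1,1), goal (1,1), distance |1-1|+|1-1| = 0
Tile 7: at (1,2), goal (2,0), distance |1-2|+|2-0| = 3
Tile 4: at (2,0), goal (1,0), distance |2-1|+|0-0| = 1
Tile 1: at (2,1), goal (0,0), distance |2-0|+|1-0| = 3
Sum: 3 + 0 + 0 + 2 + 0 + 3 + 1 + 3 = 12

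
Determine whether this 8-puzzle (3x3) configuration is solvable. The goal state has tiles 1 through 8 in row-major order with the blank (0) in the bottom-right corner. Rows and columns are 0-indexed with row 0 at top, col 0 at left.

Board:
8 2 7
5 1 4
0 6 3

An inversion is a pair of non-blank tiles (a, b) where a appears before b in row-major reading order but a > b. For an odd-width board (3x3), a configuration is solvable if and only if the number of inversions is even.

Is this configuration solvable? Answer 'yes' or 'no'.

Inversions (pairs i<j in row-major order where tile[i] > tile[j] > 0): 18
18 is even, so the puzzle is solvable.

Answer: yes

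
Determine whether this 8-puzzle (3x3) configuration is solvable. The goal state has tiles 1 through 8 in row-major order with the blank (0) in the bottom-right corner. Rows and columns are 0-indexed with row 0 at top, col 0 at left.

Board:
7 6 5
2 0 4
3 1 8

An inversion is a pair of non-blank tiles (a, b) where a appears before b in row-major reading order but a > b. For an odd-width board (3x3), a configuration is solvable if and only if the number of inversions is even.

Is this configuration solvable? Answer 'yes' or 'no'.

Answer: no

Derivation:
Inversions (pairs i<j in row-major order where tile[i] > tile[j] > 0): 19
19 is odd, so the puzzle is not solvable.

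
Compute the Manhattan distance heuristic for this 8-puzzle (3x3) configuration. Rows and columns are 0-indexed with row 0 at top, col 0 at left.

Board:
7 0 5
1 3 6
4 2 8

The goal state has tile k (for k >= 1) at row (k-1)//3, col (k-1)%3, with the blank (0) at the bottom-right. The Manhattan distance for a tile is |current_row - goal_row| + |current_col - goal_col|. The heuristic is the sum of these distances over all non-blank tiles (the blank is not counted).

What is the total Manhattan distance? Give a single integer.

Answer: 11

Derivation:
Tile 7: (0,0)->(2,0) = 2
Tile 5: (0,2)->(1,1) = 2
Tile 1: (1,0)->(0,0) = 1
Tile 3: (1,1)->(0,2) = 2
Tile 6: (1,2)->(1,2) = 0
Tile 4: (2,0)->(1,0) = 1
Tile 2: (2,1)->(0,1) = 2
Tile 8: (2,2)->(2,1) = 1
Sum: 2 + 2 + 1 + 2 + 0 + 1 + 2 + 1 = 11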